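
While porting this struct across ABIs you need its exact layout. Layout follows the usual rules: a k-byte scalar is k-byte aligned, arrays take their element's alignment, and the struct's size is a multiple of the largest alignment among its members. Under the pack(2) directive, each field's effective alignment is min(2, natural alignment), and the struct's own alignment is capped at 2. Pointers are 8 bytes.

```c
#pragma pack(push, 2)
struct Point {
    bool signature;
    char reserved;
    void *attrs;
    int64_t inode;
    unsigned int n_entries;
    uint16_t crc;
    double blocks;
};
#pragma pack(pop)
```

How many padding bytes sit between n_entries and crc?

0

@0: signature [1B, align 1] → 1
@1: reserved [1B, align 1] → 2
@2: attrs [8B, align 2] → 10
@10: inode [8B, align 2] → 18
@18: n_entries [4B, align 2] → 22
@22: crc [2B, align 2] → 24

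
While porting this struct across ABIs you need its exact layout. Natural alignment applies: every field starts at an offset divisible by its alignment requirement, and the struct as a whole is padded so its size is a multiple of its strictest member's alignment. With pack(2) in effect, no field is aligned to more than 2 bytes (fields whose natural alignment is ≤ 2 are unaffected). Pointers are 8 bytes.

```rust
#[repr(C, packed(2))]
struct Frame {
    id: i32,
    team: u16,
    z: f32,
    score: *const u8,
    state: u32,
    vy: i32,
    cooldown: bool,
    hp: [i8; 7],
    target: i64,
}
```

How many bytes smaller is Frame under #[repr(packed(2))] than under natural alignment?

natural layout:
  @0: id [4B, align 4] → 4
  @4: team [2B, align 2] → 6
  +2 pad (align 4)
  @8: z [4B, align 4] → 12
  +4 pad (align 8)
  @16: score [8B, align 8] → 24
  @24: state [4B, align 4] → 28
  @28: vy [4B, align 4] → 32
  @32: cooldown [1B, align 1] → 33
  @33: hp [7B, align 1] → 40
  @40: target [8B, align 8] → 48
  size 48, align 8
packed(2) layout:
  @0: id [4B, align 2] → 4
  @4: team [2B, align 2] → 6
  @6: z [4B, align 2] → 10
  @10: score [8B, align 2] → 18
  @18: state [4B, align 2] → 22
  @22: vy [4B, align 2] → 26
  @26: cooldown [1B, align 1] → 27
  @27: hp [7B, align 1] → 34
  @34: target [8B, align 2] → 42
  size 42, align 2
48 − 42 = 6

6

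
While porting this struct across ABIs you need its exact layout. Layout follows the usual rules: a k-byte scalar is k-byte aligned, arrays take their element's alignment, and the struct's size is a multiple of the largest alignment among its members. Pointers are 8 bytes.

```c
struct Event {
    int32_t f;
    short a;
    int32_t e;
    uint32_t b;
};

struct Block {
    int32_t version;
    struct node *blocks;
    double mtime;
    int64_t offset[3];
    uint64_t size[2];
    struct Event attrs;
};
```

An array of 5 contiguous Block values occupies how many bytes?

Event: @0: f [4B, align 4] → 4; @4: a [2B, align 2] → 6; +2 pad (align 4); @8: e [4B, align 4] → 12; @12: b [4B, align 4] → 16; size 16, align 4
@0: version [4B, align 4] → 4
+4 pad (align 8)
@8: blocks [8B, align 8] → 16
@16: mtime [8B, align 8] → 24
@24: offset [24B, align 8] → 48
@48: size [16B, align 8] → 64
@64: attrs [16B, align 4] → 80
size 80, align 8
array of 5: 5 × 80 = 400

400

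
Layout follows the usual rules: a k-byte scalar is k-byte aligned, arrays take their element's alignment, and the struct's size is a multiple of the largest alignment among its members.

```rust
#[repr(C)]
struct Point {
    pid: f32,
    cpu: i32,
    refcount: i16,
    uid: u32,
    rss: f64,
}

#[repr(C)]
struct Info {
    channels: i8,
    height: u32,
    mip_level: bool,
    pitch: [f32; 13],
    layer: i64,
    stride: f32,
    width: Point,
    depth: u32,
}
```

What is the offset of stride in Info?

Point: pid at 0 (size 4, align 4) → ends 4; cpu at 4 (size 4, align 4) → ends 8; refcount at 8 (size 2, align 2) → ends 10; pad 2 to align 4 for uid; uid at 12 (size 4, align 4) → ends 16; rss at 16 (size 8, align 8) → ends 24; total 24 bytes, alignment 8
channels at 0 (size 1, align 1) → ends 1
pad 3 to align 4 for height
height at 4 (size 4, align 4) → ends 8
mip_level at 8 (size 1, align 1) → ends 9
pad 3 to align 4 for pitch
pitch at 12 (size 52, align 4) → ends 64
layer at 64 (size 8, align 8) → ends 72
stride at 72 (size 4, align 4) → ends 76

72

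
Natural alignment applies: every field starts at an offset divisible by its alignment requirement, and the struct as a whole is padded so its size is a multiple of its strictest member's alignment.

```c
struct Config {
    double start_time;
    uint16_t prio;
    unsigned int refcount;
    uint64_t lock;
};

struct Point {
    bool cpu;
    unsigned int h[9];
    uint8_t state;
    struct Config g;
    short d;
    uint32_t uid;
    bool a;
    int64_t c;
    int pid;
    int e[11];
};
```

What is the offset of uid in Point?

76

Config: start_time at 0 (size 8, align 8) → ends 8; prio at 8 (size 2, align 2) → ends 10; pad 2 to align 4 for refcount; refcount at 12 (size 4, align 4) → ends 16; lock at 16 (size 8, align 8) → ends 24; total 24 bytes, alignment 8
cpu at 0 (size 1, align 1) → ends 1
pad 3 to align 4 for h
h at 4 (size 36, align 4) → ends 40
state at 40 (size 1, align 1) → ends 41
pad 7 to align 8 for g
g at 48 (size 24, align 8) → ends 72
d at 72 (size 2, align 2) → ends 74
pad 2 to align 4 for uid
uid at 76 (size 4, align 4) → ends 80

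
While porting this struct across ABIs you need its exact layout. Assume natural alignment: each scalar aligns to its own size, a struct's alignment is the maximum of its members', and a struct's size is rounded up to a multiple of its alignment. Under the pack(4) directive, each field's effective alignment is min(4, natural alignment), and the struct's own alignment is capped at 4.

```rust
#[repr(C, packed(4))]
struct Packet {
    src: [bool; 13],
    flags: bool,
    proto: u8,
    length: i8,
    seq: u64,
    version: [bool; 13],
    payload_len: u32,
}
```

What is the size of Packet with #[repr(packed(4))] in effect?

0..13  src  (13B, 1-aligned)
13..14  flags  (1B, 1-aligned)
14..15  proto  (1B, 1-aligned)
15..16  length  (1B, 1-aligned)
16..24  seq  (8B, 4-aligned)
24..37  version  (13B, 1-aligned)
37..40  -- padding (3B)
40..44  payload_len  (4B, 4-aligned)
sizeof = 44, alignof = 4

44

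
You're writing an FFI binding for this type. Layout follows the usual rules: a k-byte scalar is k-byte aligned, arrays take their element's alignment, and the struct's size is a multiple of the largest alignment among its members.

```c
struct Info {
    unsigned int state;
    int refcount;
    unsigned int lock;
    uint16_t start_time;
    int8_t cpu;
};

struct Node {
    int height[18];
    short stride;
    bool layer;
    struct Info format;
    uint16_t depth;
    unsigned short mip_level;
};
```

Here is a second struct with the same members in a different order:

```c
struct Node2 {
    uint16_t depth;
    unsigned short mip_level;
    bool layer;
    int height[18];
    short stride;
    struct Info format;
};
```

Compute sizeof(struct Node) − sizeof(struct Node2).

-4

Info: state at 0 (size 4, align 4) → ends 4; refcount at 4 (size 4, align 4) → ends 8; lock at 8 (size 4, align 4) → ends 12; start_time at 12 (size 2, align 2) → ends 14; cpu at 14 (size 1, align 1) → ends 15; tail pad 1 to reach multiple of 4; total 16 bytes, alignment 4
height at 0 (size 72, align 4) → ends 72
stride at 72 (size 2, align 2) → ends 74
layer at 74 (size 1, align 1) → ends 75
pad 1 to align 4 for format
format at 76 (size 16, align 4) → ends 92
depth at 92 (size 2, align 2) → ends 94
mip_level at 94 (size 2, align 2) → ends 96
total 96 bytes, alignment 4
— Node2 —
depth at 0 (size 2, align 2) → ends 2
mip_level at 2 (size 2, align 2) → ends 4
layer at 4 (size 1, align 1) → ends 5
pad 3 to align 4 for height
height at 8 (size 72, align 4) → ends 80
stride at 80 (size 2, align 2) → ends 82
pad 2 to align 4 for format
format at 84 (size 16, align 4) → ends 100
total 100 bytes, alignment 4
96 − 100 = -4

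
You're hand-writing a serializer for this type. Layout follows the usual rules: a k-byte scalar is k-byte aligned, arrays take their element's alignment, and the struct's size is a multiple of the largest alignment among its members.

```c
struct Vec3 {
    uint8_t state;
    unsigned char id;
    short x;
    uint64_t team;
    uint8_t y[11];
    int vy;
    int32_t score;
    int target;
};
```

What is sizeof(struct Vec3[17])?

680

@0: state [1B, align 1] → 1
@1: id [1B, align 1] → 2
@2: x [2B, align 2] → 4
+4 pad (align 8)
@8: team [8B, align 8] → 16
@16: y [11B, align 1] → 27
+1 pad (align 4)
@28: vy [4B, align 4] → 32
@32: score [4B, align 4] → 36
@36: target [4B, align 4] → 40
size 40, align 8
array of 17: 17 × 40 = 680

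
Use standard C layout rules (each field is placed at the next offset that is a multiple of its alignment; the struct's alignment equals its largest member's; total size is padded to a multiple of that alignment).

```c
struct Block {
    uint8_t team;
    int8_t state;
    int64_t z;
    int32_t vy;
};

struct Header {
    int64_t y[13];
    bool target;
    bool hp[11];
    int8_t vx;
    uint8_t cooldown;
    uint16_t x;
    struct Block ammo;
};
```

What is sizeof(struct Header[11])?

1584

Block: 0..1  team  (1B, 1-aligned); 1..2  state  (1B, 1-aligned); 2..8  -- padding (6B); 8..16  z  (8B, 8-aligned); 16..20  vy  (4B, 4-aligned); 20..24  -- tail padding (4B); sizeof = 24, alignof = 8
0..104  y  (104B, 8-aligned)
104..105  target  (1B, 1-aligned)
105..116  hp  (11B, 1-aligned)
116..117  vx  (1B, 1-aligned)
117..118  cooldown  (1B, 1-aligned)
118..120  x  (2B, 2-aligned)
120..144  ammo  (24B, 8-aligned)
sizeof = 144, alignof = 8
array of 11: 11 × 144 = 1584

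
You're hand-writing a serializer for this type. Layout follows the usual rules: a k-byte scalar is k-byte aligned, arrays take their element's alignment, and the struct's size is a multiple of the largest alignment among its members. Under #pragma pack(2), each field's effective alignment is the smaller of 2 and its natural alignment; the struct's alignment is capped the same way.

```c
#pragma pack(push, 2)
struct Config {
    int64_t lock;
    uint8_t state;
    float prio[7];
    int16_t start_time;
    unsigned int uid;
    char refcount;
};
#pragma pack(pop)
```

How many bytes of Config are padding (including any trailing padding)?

2

0..8  lock  (8B, 2-aligned)
8..9  state  (1B, 1-aligned)
9..10  -- padding (1B)
10..38  prio  (28B, 2-aligned)
38..40  start_time  (2B, 2-aligned)
40..44  uid  (4B, 2-aligned)
44..45  refcount  (1B, 1-aligned)
45..46  -- tail padding (1B)
sizeof = 46, alignof = 2
data bytes 44, size 46 → padding 2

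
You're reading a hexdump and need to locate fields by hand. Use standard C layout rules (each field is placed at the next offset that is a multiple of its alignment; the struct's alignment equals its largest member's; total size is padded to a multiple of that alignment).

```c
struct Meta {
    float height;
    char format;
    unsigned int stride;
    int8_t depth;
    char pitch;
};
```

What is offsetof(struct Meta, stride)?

0..4  height  (4B, 4-aligned)
4..5  format  (1B, 1-aligned)
5..8  -- padding (3B)
8..12  stride  (4B, 4-aligned)

8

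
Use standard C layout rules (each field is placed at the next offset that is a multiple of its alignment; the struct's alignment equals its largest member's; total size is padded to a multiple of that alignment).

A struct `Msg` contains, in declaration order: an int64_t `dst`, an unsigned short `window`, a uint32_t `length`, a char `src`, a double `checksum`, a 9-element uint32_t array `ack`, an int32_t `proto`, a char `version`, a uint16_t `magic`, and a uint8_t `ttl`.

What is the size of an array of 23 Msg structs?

1840

0..8  dst  (8B, 8-aligned)
8..10  window  (2B, 2-aligned)
10..12  -- padding (2B)
12..16  length  (4B, 4-aligned)
16..17  src  (1B, 1-aligned)
17..24  -- padding (7B)
24..32  checksum  (8B, 8-aligned)
32..68  ack  (36B, 4-aligned)
68..72  proto  (4B, 4-aligned)
72..73  version  (1B, 1-aligned)
73..74  -- padding (1B)
74..76  magic  (2B, 2-aligned)
76..77  ttl  (1B, 1-aligned)
77..80  -- tail padding (3B)
sizeof = 80, alignof = 8
array of 23: 23 × 80 = 1840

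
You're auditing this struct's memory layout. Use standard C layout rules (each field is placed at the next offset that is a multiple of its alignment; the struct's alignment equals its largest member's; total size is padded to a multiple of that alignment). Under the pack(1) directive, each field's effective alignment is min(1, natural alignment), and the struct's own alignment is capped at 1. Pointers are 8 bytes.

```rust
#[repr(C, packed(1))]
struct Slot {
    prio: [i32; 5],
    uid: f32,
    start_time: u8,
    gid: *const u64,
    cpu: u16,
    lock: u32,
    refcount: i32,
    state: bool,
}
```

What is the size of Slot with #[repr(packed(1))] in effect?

prio at 0 (size 20, align 1) → ends 20
uid at 20 (size 4, align 1) → ends 24
start_time at 24 (size 1, align 1) → ends 25
gid at 25 (size 8, align 1) → ends 33
cpu at 33 (size 2, align 1) → ends 35
lock at 35 (size 4, align 1) → ends 39
refcount at 39 (size 4, align 1) → ends 43
state at 43 (size 1, align 1) → ends 44
total 44 bytes, alignment 1

44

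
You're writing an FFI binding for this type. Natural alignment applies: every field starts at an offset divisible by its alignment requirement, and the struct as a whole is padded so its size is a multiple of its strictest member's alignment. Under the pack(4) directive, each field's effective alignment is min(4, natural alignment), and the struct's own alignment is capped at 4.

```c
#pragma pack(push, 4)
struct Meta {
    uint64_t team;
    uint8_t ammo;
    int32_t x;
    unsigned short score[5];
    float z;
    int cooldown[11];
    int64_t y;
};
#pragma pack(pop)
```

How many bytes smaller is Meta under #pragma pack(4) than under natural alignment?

4

natural layout:
  @0: team [8B, align 8] → 8
  @8: ammo [1B, align 1] → 9
  +3 pad (align 4)
  @12: x [4B, align 4] → 16
  @16: score [10B, align 2] → 26
  +2 pad (align 4)
  @28: z [4B, align 4] → 32
  @32: cooldown [44B, align 4] → 76
  +4 pad (align 8)
  @80: y [8B, align 8] → 88
  size 88, align 8
packed(4) layout:
  @0: team [8B, align 4] → 8
  @8: ammo [1B, align 1] → 9
  +3 pad (align 4)
  @12: x [4B, align 4] → 16
  @16: score [10B, align 2] → 26
  +2 pad (align 4)
  @28: z [4B, align 4] → 32
  @32: cooldown [44B, align 4] → 76
  @76: y [8B, align 4] → 84
  size 84, align 4
88 − 84 = 4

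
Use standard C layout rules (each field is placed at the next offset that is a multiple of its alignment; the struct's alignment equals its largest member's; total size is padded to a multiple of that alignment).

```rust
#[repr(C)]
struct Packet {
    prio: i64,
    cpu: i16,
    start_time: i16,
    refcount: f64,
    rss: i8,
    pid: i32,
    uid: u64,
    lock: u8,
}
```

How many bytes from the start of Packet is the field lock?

40

0..8  prio  (8B, 8-aligned)
8..10  cpu  (2B, 2-aligned)
10..12  start_time  (2B, 2-aligned)
12..16  -- padding (4B)
16..24  refcount  (8B, 8-aligned)
24..25  rss  (1B, 1-aligned)
25..28  -- padding (3B)
28..32  pid  (4B, 4-aligned)
32..40  uid  (8B, 8-aligned)
40..41  lock  (1B, 1-aligned)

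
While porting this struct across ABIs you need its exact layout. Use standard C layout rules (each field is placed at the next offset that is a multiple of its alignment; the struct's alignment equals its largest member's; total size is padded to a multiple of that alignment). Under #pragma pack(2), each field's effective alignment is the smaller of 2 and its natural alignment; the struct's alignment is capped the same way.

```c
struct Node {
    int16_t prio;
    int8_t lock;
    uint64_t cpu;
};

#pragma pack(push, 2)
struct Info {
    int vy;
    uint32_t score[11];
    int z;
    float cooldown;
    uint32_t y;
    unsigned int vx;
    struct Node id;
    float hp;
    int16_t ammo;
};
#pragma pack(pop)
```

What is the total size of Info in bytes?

86

Node: prio at 0 (size 2, align 2) → ends 2; lock at 2 (size 1, align 1) → ends 3; pad 5 to align 8 for cpu; cpu at 8 (size 8, align 8) → ends 16; total 16 bytes, alignment 8
vy at 0 (size 4, align 2) → ends 4
score at 4 (size 44, align 2) → ends 48
z at 48 (size 4, align 2) → ends 52
cooldown at 52 (size 4, align 2) → ends 56
y at 56 (size 4, align 2) → ends 60
vx at 60 (size 4, align 2) → ends 64
id at 64 (size 16, align 2) → ends 80
hp at 80 (size 4, align 2) → ends 84
ammo at 84 (size 2, align 2) → ends 86
total 86 bytes, alignment 2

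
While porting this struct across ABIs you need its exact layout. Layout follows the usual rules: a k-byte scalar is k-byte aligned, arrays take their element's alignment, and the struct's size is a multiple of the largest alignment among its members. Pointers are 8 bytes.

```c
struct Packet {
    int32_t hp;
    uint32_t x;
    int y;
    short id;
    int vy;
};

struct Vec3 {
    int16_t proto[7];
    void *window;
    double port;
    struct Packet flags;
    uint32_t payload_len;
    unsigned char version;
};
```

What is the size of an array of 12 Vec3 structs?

768

Packet: hp at 0 (size 4, align 4) → ends 4; x at 4 (size 4, align 4) → ends 8; y at 8 (size 4, align 4) → ends 12; id at 12 (size 2, align 2) → ends 14; pad 2 to align 4 for vy; vy at 16 (size 4, align 4) → ends 20; total 20 bytes, alignment 4
proto at 0 (size 14, align 2) → ends 14
pad 2 to align 8 for window
window at 16 (size 8, align 8) → ends 24
port at 24 (size 8, align 8) → ends 32
flags at 32 (size 20, align 4) → ends 52
payload_len at 52 (size 4, align 4) → ends 56
version at 56 (size 1, align 1) → ends 57
tail pad 7 to reach multiple of 8
total 64 bytes, alignment 8
array of 12: 12 × 64 = 768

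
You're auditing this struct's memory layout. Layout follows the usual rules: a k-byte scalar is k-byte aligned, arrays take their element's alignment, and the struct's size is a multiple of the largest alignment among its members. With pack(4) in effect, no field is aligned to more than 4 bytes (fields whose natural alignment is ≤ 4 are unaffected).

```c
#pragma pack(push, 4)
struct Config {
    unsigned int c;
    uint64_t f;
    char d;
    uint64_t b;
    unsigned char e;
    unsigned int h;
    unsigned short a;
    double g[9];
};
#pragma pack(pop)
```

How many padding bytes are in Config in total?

c at 0 (size 4, align 4) → ends 4
f at 4 (size 8, align 4) → ends 12
d at 12 (size 1, align 1) → ends 13
pad 3 to align 4 for b
b at 16 (size 8, align 4) → ends 24
e at 24 (size 1, align 1) → ends 25
pad 3 to align 4 for h
h at 28 (size 4, align 4) → ends 32
a at 32 (size 2, align 2) → ends 34
pad 2 to align 4 for g
g at 36 (size 72, align 4) → ends 108
total 108 bytes, alignment 4
data bytes 100, size 108 → padding 8

8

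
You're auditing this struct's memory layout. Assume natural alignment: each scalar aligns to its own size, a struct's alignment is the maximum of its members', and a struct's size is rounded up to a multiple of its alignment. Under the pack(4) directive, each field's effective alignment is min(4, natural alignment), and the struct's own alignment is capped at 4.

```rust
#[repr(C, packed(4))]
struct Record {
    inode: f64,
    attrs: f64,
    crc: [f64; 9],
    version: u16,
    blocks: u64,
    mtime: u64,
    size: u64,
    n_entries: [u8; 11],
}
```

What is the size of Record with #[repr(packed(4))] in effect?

inode at 0 (size 8, align 4) → ends 8
attrs at 8 (size 8, align 4) → ends 16
crc at 16 (size 72, align 4) → ends 88
version at 88 (size 2, align 2) → ends 90
pad 2 to align 4 for blocks
blocks at 92 (size 8, align 4) → ends 100
mtime at 100 (size 8, align 4) → ends 108
size at 108 (size 8, align 4) → ends 116
n_entries at 116 (size 11, align 1) → ends 127
tail pad 1 to reach multiple of 4
total 128 bytes, alignment 4

128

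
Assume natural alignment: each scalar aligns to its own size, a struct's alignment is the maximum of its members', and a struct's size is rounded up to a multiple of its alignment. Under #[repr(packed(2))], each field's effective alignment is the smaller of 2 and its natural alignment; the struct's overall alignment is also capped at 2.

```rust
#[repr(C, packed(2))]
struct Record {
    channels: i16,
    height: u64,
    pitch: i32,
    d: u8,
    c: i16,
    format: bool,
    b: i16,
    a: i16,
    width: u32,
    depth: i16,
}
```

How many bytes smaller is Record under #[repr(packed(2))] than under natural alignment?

10

natural layout:
  0..2  channels  (2B, 2-aligned)
  2..8  -- padding (6B)
  8..16  height  (8B, 8-aligned)
  16..20  pitch  (4B, 4-aligned)
  20..21  d  (1B, 1-aligned)
  21..22  -- padding (1B)
  22..24  c  (2B, 2-aligned)
  24..25  format  (1B, 1-aligned)
  25..26  -- padding (1B)
  26..28  b  (2B, 2-aligned)
  28..30  a  (2B, 2-aligned)
  30..32  -- padding (2B)
  32..36  width  (4B, 4-aligned)
  36..38  depth  (2B, 2-aligned)
  38..40  -- tail padding (2B)
  sizeof = 40, alignof = 8
packed(2) layout:
  0..2  channels  (2B, 2-aligned)
  2..10  height  (8B, 2-aligned)
  10..14  pitch  (4B, 2-aligned)
  14..15  d  (1B, 1-aligned)
  15..16  -- padding (1B)
  16..18  c  (2B, 2-aligned)
  18..19  format  (1B, 1-aligned)
  19..20  -- padding (1B)
  20..22  b  (2B, 2-aligned)
  22..24  a  (2B, 2-aligned)
  24..28  width  (4B, 2-aligned)
  28..30  depth  (2B, 2-aligned)
  sizeof = 30, alignof = 2
40 − 30 = 10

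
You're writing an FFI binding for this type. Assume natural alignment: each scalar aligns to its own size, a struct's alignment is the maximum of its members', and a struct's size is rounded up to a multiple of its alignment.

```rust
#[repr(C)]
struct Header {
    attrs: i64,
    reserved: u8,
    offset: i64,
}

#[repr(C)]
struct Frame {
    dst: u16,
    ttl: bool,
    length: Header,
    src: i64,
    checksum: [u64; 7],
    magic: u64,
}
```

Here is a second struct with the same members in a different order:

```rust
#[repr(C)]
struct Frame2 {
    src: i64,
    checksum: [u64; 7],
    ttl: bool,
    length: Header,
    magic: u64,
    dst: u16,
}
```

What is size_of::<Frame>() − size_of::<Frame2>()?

Header: 0..8  attrs  (8B, 8-aligned); 8..9  reserved  (1B, 1-aligned); 9..16  -- padding (7B); 16..24  offset  (8B, 8-aligned); sizeof = 24, alignof = 8
0..2  dst  (2B, 2-aligned)
2..3  ttl  (1B, 1-aligned)
3..8  -- padding (5B)
8..32  length  (24B, 8-aligned)
32..40  src  (8B, 8-aligned)
40..96  checksum  (56B, 8-aligned)
96..104  magic  (8B, 8-aligned)
sizeof = 104, alignof = 8
— Frame2 —
0..8  src  (8B, 8-aligned)
8..64  checksum  (56B, 8-aligned)
64..65  ttl  (1B, 1-aligned)
65..72  -- padding (7B)
72..96  length  (24B, 8-aligned)
96..104  magic  (8B, 8-aligned)
104..106  dst  (2B, 2-aligned)
106..112  -- tail padding (6B)
sizeof = 112, alignof = 8
104 − 112 = -8

-8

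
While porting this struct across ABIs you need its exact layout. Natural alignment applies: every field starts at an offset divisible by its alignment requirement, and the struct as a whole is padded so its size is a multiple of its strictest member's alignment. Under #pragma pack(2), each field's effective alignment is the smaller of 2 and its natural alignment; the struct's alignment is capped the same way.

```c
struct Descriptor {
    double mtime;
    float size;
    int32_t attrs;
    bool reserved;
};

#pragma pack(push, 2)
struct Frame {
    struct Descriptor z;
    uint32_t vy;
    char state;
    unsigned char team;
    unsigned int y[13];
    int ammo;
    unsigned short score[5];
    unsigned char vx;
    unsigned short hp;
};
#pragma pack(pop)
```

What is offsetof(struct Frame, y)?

30

Descriptor: mtime at 0 (size 8, align 8) → ends 8; size at 8 (size 4, align 4) → ends 12; attrs at 12 (size 4, align 4) → ends 16; reserved at 16 (size 1, align 1) → ends 17; tail pad 7 to reach multiple of 8; total 24 bytes, alignment 8
z at 0 (size 24, align 2) → ends 24
vy at 24 (size 4, align 2) → ends 28
state at 28 (size 1, align 1) → ends 29
team at 29 (size 1, align 1) → ends 30
y at 30 (size 52, align 2) → ends 82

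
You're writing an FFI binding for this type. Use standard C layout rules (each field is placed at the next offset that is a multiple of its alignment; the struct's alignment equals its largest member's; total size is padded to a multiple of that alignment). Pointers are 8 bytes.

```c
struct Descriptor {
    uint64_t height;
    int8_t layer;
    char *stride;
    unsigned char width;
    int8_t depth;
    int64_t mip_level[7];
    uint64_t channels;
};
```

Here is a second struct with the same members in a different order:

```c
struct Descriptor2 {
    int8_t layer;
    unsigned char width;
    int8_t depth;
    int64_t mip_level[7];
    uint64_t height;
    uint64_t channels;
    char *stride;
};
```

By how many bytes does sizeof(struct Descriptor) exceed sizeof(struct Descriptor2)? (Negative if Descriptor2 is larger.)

8

@0: height [8B, align 8] → 8
@8: layer [1B, align 1] → 9
+7 pad (align 8)
@16: stride [8B, align 8] → 24
@24: width [1B, align 1] → 25
@25: depth [1B, align 1] → 26
+6 pad (align 8)
@32: mip_level [56B, align 8] → 88
@88: channels [8B, align 8] → 96
size 96, align 8
— Descriptor2 —
@0: layer [1B, align 1] → 1
@1: width [1B, align 1] → 2
@2: depth [1B, align 1] → 3
+5 pad (align 8)
@8: mip_level [56B, align 8] → 64
@64: height [8B, align 8] → 72
@72: channels [8B, align 8] → 80
@80: stride [8B, align 8] → 88
size 88, align 8
96 − 88 = 8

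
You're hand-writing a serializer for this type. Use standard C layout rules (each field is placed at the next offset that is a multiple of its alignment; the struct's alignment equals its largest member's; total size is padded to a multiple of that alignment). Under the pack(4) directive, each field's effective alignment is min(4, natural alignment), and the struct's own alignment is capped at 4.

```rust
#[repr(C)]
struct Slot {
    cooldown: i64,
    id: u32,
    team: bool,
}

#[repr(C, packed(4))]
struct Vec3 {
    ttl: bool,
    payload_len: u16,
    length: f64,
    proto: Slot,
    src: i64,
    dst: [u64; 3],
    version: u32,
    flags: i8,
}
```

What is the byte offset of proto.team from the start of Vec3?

Slot: cooldown at 0 (size 8, align 8) → ends 8; id at 8 (size 4, align 4) → ends 12; team at 12 (size 1, align 1) → ends 13; tail pad 3 to reach multiple of 8; total 16 bytes, alignment 8
ttl at 0 (size 1, align 1) → ends 1
pad 1 to align 2 for payload_len
payload_len at 2 (size 2, align 2) → ends 4
length at 4 (size 8, align 4) → ends 12
proto at 12 (size 16, align 4) → ends 28
within Slot: team at 12
12 + 12 = 24

24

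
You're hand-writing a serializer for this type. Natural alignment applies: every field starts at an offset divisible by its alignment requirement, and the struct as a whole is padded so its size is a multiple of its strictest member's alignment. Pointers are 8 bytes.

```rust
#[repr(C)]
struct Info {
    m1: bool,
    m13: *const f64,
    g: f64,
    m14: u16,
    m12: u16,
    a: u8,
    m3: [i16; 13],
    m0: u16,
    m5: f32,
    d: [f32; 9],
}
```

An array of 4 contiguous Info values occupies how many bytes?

@0: m1 [1B, align 1] → 1
+7 pad (align 8)
@8: m13 [8B, align 8] → 16
@16: g [8B, align 8] → 24
@24: m14 [2B, align 2] → 26
@26: m12 [2B, align 2] → 28
@28: a [1B, align 1] → 29
+1 pad (align 2)
@30: m3 [26B, align 2] → 56
@56: m0 [2B, align 2] → 58
+2 pad (align 4)
@60: m5 [4B, align 4] → 64
@64: d [36B, align 4] → 100
+4 tail pad (align 8)
size 104, align 8
array of 4: 4 × 104 = 416

416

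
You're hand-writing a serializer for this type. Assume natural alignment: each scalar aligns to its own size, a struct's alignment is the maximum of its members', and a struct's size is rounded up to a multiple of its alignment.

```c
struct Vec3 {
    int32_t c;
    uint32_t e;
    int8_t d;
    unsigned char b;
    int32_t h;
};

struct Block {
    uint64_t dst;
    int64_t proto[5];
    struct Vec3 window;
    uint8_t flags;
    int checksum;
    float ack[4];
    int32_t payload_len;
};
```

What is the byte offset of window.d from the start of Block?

Vec3: 0..4  c  (4B, 4-aligned); 4..8  e  (4B, 4-aligned); 8..9  d  (1B, 1-aligned); 9..10  b  (1B, 1-aligned); 10..12  -- padding (2B); 12..16  h  (4B, 4-aligned); sizeof = 16, alignof = 4
0..8  dst  (8B, 8-aligned)
8..48  proto  (40B, 8-aligned)
48..64  window  (16B, 4-aligned)
within Vec3: d at 8
48 + 8 = 56

56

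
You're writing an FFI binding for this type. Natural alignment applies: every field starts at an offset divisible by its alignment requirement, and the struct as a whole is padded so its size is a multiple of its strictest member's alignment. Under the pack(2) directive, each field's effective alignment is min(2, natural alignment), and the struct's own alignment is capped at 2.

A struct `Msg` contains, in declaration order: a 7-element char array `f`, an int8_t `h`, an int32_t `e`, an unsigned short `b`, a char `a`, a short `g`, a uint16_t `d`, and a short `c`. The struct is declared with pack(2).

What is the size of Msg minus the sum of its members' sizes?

1

f at 0 (size 7, align 1) → ends 7
h at 7 (size 1, align 1) → ends 8
e at 8 (size 4, align 2) → ends 12
b at 12 (size 2, align 2) → ends 14
a at 14 (size 1, align 1) → ends 15
pad 1 to align 2 for g
g at 16 (size 2, align 2) → ends 18
d at 18 (size 2, align 2) → ends 20
c at 20 (size 2, align 2) → ends 22
total 22 bytes, alignment 2
data bytes 21, size 22 → padding 1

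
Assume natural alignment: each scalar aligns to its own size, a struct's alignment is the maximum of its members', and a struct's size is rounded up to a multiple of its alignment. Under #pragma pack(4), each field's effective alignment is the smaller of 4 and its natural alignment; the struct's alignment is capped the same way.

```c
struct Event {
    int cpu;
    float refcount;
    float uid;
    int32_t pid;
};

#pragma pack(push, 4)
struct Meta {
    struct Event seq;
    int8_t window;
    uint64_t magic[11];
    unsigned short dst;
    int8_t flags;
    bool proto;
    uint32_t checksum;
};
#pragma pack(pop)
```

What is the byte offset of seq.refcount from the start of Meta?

Event: cpu at 0 (size 4, align 4) → ends 4; refcount at 4 (size 4, align 4) → ends 8; uid at 8 (size 4, align 4) → ends 12; pid at 12 (size 4, align 4) → ends 16; total 16 bytes, alignment 4
seq at 0 (size 16, align 4) → ends 16
within Event: refcount at 4
0 + 4 = 4

4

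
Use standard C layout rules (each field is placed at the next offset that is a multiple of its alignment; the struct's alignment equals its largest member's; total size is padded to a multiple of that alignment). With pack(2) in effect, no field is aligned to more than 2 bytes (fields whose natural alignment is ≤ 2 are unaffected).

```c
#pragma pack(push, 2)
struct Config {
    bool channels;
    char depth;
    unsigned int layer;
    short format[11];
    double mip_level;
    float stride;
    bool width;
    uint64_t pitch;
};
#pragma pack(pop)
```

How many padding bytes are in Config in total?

1

0..1  channels  (1B, 1-aligned)
1..2  depth  (1B, 1-aligned)
2..6  layer  (4B, 2-aligned)
6..28  format  (22B, 2-aligned)
28..36  mip_level  (8B, 2-aligned)
36..40  stride  (4B, 2-aligned)
40..41  width  (1B, 1-aligned)
41..42  -- padding (1B)
42..50  pitch  (8B, 2-aligned)
sizeof = 50, alignof = 2
data bytes 49, size 50 → padding 1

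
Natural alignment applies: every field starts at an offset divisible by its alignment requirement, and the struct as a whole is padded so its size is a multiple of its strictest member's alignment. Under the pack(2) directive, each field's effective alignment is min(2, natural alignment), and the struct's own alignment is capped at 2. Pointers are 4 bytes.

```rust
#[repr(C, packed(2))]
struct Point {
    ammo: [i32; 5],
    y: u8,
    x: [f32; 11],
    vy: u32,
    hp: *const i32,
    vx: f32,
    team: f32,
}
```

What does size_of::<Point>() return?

ammo at 0 (size 20, align 2) → ends 20
y at 20 (size 1, align 1) → ends 21
pad 1 to align 2 for x
x at 22 (size 44, align 2) → ends 66
vy at 66 (size 4, align 2) → ends 70
hp at 70 (size 4, align 2) → ends 74
vx at 74 (size 4, align 2) → ends 78
team at 78 (size 4, align 2) → ends 82
total 82 bytes, alignment 2

82 bytes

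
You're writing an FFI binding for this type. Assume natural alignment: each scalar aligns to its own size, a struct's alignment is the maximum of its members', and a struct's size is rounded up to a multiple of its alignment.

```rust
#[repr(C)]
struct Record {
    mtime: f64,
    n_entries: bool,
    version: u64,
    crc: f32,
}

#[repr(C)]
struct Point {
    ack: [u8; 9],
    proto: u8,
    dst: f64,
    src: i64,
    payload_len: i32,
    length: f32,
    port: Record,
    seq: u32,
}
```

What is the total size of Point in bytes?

80

Record: @0: mtime [8B, align 8] → 8; @8: n_entries [1B, align 1] → 9; +7 pad (align 8); @16: version [8B, align 8] → 24; @24: crc [4B, align 4] → 28; +4 tail pad (align 8); size 32, align 8
@0: ack [9B, align 1] → 9
@9: proto [1B, align 1] → 10
+6 pad (align 8)
@16: dst [8B, align 8] → 24
@24: src [8B, align 8] → 32
@32: payload_len [4B, align 4] → 36
@36: length [4B, align 4] → 40
@40: port [32B, align 8] → 72
@72: seq [4B, align 4] → 76
+4 tail pad (align 8)
size 80, align 8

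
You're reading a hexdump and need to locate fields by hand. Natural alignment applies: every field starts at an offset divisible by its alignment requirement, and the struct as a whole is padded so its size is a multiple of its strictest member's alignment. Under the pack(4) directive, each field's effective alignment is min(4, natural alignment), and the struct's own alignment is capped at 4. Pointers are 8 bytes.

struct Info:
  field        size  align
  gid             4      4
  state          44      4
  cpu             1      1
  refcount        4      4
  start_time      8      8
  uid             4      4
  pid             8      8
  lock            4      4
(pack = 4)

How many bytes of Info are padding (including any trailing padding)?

@0: gid [4B, align 4] → 4
@4: state [44B, align 4] → 48
@48: cpu [1B, align 1] → 49
+3 pad (align 4)
@52: refcount [4B, align 4] → 56
@56: start_time [8B, align 4] → 64
@64: uid [4B, align 4] → 68
@68: pid [8B, align 4] → 76
@76: lock [4B, align 4] → 80
size 80, align 4
data bytes 77, size 80 → padding 3

3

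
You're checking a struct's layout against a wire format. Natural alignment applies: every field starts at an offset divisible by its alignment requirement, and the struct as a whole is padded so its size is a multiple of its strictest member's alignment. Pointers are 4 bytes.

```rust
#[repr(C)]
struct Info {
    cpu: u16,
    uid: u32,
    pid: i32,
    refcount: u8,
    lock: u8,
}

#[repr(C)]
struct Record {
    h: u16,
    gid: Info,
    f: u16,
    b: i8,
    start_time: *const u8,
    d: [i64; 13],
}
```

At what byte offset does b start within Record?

22

Info: 0..2  cpu  (2B, 2-aligned); 2..4  -- padding (2B); 4..8  uid  (4B, 4-aligned); 8..12  pid  (4B, 4-aligned); 12..13  refcount  (1B, 1-aligned); 13..14  lock  (1B, 1-aligned); 14..16  -- tail padding (2B); sizeof = 16, alignof = 4
0..2  h  (2B, 2-aligned)
2..4  -- padding (2B)
4..20  gid  (16B, 4-aligned)
20..22  f  (2B, 2-aligned)
22..23  b  (1B, 1-aligned)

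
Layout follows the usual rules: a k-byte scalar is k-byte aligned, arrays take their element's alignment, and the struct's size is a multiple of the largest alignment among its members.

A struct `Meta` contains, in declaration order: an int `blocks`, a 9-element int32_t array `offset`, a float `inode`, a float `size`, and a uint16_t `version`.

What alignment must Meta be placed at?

4

member alignments: blocks=4, offset=4, inode=4, size=4, version=2
max = 4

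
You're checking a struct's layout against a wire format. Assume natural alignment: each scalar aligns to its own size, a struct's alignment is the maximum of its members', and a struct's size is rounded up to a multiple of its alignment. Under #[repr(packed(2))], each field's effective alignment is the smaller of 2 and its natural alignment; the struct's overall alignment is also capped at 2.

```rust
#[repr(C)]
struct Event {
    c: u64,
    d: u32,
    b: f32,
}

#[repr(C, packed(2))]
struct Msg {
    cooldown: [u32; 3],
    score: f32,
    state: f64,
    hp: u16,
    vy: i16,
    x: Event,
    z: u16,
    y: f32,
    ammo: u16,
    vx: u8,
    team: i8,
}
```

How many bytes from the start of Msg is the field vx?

52

Event: @0: c [8B, align 8] → 8; @8: d [4B, align 4] → 12; @12: b [4B, align 4] → 16; size 16, align 8
@0: cooldown [12B, align 2] → 12
@12: score [4B, align 2] → 16
@16: state [8B, align 2] → 24
@24: hp [2B, align 2] → 26
@26: vy [2B, align 2] → 28
@28: x [16B, align 2] → 44
@44: z [2B, align 2] → 46
@46: y [4B, align 2] → 50
@50: ammo [2B, align 2] → 52
@52: vx [1B, align 1] → 53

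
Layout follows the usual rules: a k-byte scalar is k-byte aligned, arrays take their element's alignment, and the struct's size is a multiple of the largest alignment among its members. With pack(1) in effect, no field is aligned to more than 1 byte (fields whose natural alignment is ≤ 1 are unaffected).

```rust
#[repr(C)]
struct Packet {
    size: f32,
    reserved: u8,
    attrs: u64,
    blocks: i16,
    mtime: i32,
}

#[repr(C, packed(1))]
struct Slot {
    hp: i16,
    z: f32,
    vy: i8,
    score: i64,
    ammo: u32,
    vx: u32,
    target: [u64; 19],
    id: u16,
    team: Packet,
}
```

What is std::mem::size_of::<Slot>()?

201 bytes

Packet: 0..4  size  (4B, 4-aligned); 4..5  reserved  (1B, 1-aligned); 5..8  -- padding (3B); 8..16  attrs  (8B, 8-aligned); 16..18  blocks  (2B, 2-aligned); 18..20  -- padding (2B); 20..24  mtime  (4B, 4-aligned); sizeof = 24, alignof = 8
0..2  hp  (2B, 1-aligned)
2..6  z  (4B, 1-aligned)
6..7  vy  (1B, 1-aligned)
7..15  score  (8B, 1-aligned)
15..19  ammo  (4B, 1-aligned)
19..23  vx  (4B, 1-aligned)
23..175  target  (152B, 1-aligned)
175..177  id  (2B, 1-aligned)
177..201  team  (24B, 1-aligned)
sizeof = 201, alignof = 1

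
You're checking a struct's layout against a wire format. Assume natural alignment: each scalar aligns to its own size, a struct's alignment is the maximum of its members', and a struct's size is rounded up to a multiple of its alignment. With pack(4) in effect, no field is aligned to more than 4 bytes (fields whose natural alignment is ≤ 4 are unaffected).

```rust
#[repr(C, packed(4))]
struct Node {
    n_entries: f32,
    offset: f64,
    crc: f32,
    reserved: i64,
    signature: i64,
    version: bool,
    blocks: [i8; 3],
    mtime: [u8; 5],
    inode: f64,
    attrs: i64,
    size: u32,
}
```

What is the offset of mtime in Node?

36

n_entries at 0 (size 4, align 4) → ends 4
offset at 4 (size 8, align 4) → ends 12
crc at 12 (size 4, align 4) → ends 16
reserved at 16 (size 8, align 4) → ends 24
signature at 24 (size 8, align 4) → ends 32
version at 32 (size 1, align 1) → ends 33
blocks at 33 (size 3, align 1) → ends 36
mtime at 36 (size 5, align 1) → ends 41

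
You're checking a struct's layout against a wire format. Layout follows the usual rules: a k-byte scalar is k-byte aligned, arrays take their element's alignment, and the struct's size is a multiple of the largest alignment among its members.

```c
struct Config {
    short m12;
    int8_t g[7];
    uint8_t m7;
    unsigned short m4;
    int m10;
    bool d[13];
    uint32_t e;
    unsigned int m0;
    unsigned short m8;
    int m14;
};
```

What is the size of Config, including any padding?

@0: m12 [2B, align 2] → 2
@2: g [7B, align 1] → 9
@9: m7 [1B, align 1] → 10
@10: m4 [2B, align 2] → 12
@12: m10 [4B, align 4] → 16
@16: d [13B, align 1] → 29
+3 pad (align 4)
@32: e [4B, align 4] → 36
@36: m0 [4B, align 4] → 40
@40: m8 [2B, align 2] → 42
+2 pad (align 4)
@44: m14 [4B, align 4] → 48
size 48, align 4

48 bytes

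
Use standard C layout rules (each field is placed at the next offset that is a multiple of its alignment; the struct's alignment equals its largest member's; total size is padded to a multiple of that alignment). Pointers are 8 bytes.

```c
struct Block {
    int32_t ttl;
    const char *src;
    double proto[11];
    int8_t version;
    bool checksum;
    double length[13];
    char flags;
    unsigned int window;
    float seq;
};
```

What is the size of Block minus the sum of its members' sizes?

17

ttl at 0 (size 4, align 4) → ends 4
pad 4 to align 8 for src
src at 8 (size 8, align 8) → ends 16
proto at 16 (size 88, align 8) → ends 104
version at 104 (size 1, align 1) → ends 105
checksum at 105 (size 1, align 1) → ends 106
pad 6 to align 8 for length
length at 112 (size 104, align 8) → ends 216
flags at 216 (size 1, align 1) → ends 217
pad 3 to align 4 for window
window at 220 (size 4, align 4) → ends 224
seq at 224 (size 4, align 4) → ends 228
tail pad 4 to reach multiple of 8
total 232 bytes, alignment 8
data bytes 215, size 232 → padding 17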